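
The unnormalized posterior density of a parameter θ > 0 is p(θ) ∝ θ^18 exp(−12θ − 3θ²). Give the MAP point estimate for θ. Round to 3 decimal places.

ℓ'(θ) = 18/θ − 12 − 6θ. Setting this to zero and multiplying by θ: 6θ² + 12θ − 18 = 0.
θ = (−12 + √(12² + 4·6·18)) / (2·6) = (−12 + √576) / 12 = (−12 + 24)/12 = 1.
ℓ''(θ) = −18/θ² − 6 < 0, confirming a maximum.

θ̂_MAP = 1.000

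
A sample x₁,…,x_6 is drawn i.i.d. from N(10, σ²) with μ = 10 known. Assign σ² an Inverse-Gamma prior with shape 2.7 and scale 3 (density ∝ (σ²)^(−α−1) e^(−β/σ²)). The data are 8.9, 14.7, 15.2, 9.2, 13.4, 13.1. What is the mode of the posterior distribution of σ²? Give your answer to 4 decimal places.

σ̂²_MAP = 5.8321

Sum of squared deviations about the known mean: SS = (8.9−10)² + (14.7−10)² + (15.2−10)² + (9.2−10)² + (13.4−10)² + (13.1−10)² = 72.15.
The Normal likelihood contributes (σ²)^(−n/2) exp(−SS/(2σ²)), so the posterior is Inverse-Gamma(α + n/2, β + SS/2) = Inverse-Gamma(5.7, 39.075).
The mode of Inverse-Gamma(a, b) is b/(a+1) = 39.075/6.7 ≈ 5.8321.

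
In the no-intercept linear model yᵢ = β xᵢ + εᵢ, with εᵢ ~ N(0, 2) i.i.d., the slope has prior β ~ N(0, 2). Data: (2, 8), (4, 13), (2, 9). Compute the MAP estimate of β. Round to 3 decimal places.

β̂_MAP = 3.440

log p(β | y) = −Σ(yᵢ − βxᵢ)²/(2·2) − β²/(2·2) + const.
Setting the derivative to zero: Σxᵢ(yᵢ − βxᵢ)/2 − β/2 = 0, so β = Σxᵢyᵢ / (Σxᵢ² + σ²/τ²).
Σxᵢyᵢ = 2·8 + 4·13 + 2·9 = 86; Σxᵢ² = 24; σ²/τ² = 1.
β̂_MAP = 86 / (24 + 1) = 86/25 ≈ 3.440.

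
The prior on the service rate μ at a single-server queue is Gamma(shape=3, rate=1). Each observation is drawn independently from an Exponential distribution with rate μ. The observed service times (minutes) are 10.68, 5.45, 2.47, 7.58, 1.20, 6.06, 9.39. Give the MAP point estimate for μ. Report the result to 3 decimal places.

μ̂_MAP = 0.205

The Exponential(rate=μ) likelihood is ∝ μ^n e^(−μΣtᵢ). Here n = 7 and Σtᵢ = 10.68 + 5.45 + 2.47 + 7.58 + 1.20 + 6.06 + 9.39 = 42.83.
Posterior ∝ μ^2e^(−1μ) · μ^7e^(−42.83μ) = μ^9e^(−43.83μ), i.e. Gamma(10, 43.83).
Mode = (a−1)/b = 9/43.83 ≈ 0.205.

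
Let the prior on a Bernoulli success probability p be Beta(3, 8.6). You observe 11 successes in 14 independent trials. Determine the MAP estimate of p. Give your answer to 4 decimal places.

p̂_MAP = 0.5508

Prior: Beta(3, 8.6).
Data: 11 successes in 14 trials. The binomial likelihood contributes p^11(1−p)^3, so the posterior is Beta(3+11, 8.6+3) = Beta(14, 11.6).
For Beta(a, b) with a, b > 1 the mode is (a−1)/(a+b−2) = 13/23.6 ≈ 0.5508.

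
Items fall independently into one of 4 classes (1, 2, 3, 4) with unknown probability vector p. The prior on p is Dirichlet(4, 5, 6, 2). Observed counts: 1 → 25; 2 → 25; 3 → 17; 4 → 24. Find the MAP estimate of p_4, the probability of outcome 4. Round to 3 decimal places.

MAP estimate: 0.240

The posterior is Dirichlet(αᵢ + nᵢ) = Dirichlet(29, 30, 23, 26).
For a Dirichlet(a₁,…,a_K) with all aᵢ > 1, the mode has j-th component (aⱼ − 1)/(Σaᵢ − K).
Here Σaᵢ = 108 and K = 4, so p_4 = (26 − 1)/(108 − 4) = 25/104 ≈ 0.240.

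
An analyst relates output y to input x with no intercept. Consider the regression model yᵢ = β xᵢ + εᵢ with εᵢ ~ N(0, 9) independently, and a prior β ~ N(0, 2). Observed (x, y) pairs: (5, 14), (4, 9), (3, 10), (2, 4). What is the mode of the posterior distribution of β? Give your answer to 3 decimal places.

log p(β | y) = −Σ(yᵢ − βxᵢ)²/(2·9) − β²/(2·2) + const.
Setting the derivative to zero: Σxᵢ(yᵢ − βxᵢ)/9 − β/2 = 0, so β = Σxᵢyᵢ / (Σxᵢ² + σ²/τ²).
Σxᵢyᵢ = 5·14 + 4·9 + 3·10 + 2·4 = 144; Σxᵢ² = 54; σ²/τ² = 4.5.
β̂_MAP = 144 / (54 + 4.5) = 144/58.5 ≈ 2.462.

β̂_MAP = 2.462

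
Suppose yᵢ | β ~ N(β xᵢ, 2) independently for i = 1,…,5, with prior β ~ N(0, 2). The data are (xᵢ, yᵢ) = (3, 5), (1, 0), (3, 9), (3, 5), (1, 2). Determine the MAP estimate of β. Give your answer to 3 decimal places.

β̂_MAP = 1.967

log p(β | y) = −Σ(yᵢ − βxᵢ)²/(2·2) − β²/(2·2) + const.
Setting the derivative to zero: Σxᵢ(yᵢ − βxᵢ)/2 − β/2 = 0, so β = Σxᵢyᵢ / (Σxᵢ² + σ²/τ²).
Σxᵢyᵢ = 3·5 + 1·0 + 3·9 + 3·5 + 1·2 = 59; Σxᵢ² = 29; σ²/τ² = 1.
β̂_MAP = 59 / (29 + 1) = 59/30 ≈ 1.967.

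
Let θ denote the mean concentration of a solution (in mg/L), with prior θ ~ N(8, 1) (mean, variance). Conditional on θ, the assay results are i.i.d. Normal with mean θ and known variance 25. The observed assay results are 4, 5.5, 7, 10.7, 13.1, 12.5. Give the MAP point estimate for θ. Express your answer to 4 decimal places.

n = 6; x̄ = (4 + 5.5 + 7 + 10.7 + 13.1 + 12.5)/6 = 52.8/6 = 8.8.
For a Normal prior and Normal likelihood with known variance, the posterior is Normal; its mode equals its mean, the precision-weighted average.
Prior precision 1/σ₀² = 1/1 = 1; data precision n/σ² = 6/25 = 0.24.
θ̂ = (1·8 + 0.24·8.8) / (1 + 0.24) = 10.112/1.24 = 1264/155 ≈ 8.1548.

θ̂_MAP = 8.1548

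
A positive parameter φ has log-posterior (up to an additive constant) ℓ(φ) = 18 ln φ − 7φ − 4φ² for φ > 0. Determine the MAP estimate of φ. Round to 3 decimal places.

ℓ'(φ) = 18/φ − 7 − 8φ. Setting this to zero and multiplying by φ: 8φ² + 7φ − 18 = 0.
φ = (−7 + √(7² + 4·8·18)) / (2·8) = (−7 + √625) / 16 = (−7 + 25)/16 = 9/8.
ℓ''(φ) = −18/φ² − 8 < 0, confirming a maximum.

φ̂_MAP = 1.125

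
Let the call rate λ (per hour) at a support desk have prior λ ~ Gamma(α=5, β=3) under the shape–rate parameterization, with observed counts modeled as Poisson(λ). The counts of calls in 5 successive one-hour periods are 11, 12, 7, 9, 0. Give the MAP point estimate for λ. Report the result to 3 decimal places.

λ̂_MAP = 5.375

Σxᵢ = 11+12+7+9+0 = 39, with n = 5.
Posterior ∝ λ^4e^(−3λ) · λ^39e^(−5λ) = λ^43e^(−8λ), i.e. Gamma(shape=44, rate=8).
The mode of a Gamma(a, b) with a ≥ 1 (shape–rate) is (a−1)/b = 43/8 ≈ 5.375.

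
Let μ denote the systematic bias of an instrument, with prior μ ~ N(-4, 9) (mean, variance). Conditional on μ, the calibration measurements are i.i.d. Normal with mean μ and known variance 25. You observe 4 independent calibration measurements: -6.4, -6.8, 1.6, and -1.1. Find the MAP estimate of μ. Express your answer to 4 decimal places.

n = 4; x̄ = ((-6.4) + (-6.8) + 1.6 + (-1.1))/4 = -12.7/4 = -3.175.
For a Normal prior and Normal likelihood with known variance, the posterior is Normal; its mode equals its mean, the precision-weighted average.
Prior precision 1/σ₀² = 1/9; data precision n/σ² = 4/25 = 0.16.
μ̂ = ((1/9)·(-4) + 0.16·(-3.175)) / (1/9 + 0.16) = (-2143/2250)/(61/225) = -2143/610 ≈ -3.5131.

μ̂_MAP = -3.5131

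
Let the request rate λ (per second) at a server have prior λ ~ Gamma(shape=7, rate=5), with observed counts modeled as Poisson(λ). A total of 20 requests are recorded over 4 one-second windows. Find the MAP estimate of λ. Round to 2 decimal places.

λ̂_MAP = 2.89

Σxᵢ = 20, n = 4.
Posterior ∝ λ^6e^(−5λ) · λ^20e^(−4λ) = λ^26e^(−9λ), i.e. Gamma(shape=27, rate=9).
The mode of a Gamma(a, b) with a ≥ 1 (shape–rate) is (a−1)/b = 26/9 ≈ 2.89.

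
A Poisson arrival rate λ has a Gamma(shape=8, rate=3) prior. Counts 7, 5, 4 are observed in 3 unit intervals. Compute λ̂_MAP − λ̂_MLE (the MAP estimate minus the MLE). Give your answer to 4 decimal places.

Σxᵢ = 16. Posterior is Gamma(24, 6); MAP = (24−1)/6 = 23/6 ≈ 3.83333.
MLE = x̄ = 16/3 ≈ 5.33333.
Difference = 23/6 − 16/3 = -3/2 ≈ -1.5000.

MAP − MLE = -1.5000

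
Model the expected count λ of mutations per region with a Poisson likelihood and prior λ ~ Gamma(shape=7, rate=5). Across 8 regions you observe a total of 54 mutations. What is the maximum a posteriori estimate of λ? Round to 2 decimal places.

Σxᵢ = 54, n = 8.
Posterior ∝ λ^6e^(−5λ) · λ^54e^(−8λ) = λ^60e^(−13λ), i.e. Gamma(shape=61, rate=13).
The mode of a Gamma(a, b) with a ≥ 1 (shape–rate) is (a−1)/b = 60/13 ≈ 4.62.

λ̂_MAP = 4.62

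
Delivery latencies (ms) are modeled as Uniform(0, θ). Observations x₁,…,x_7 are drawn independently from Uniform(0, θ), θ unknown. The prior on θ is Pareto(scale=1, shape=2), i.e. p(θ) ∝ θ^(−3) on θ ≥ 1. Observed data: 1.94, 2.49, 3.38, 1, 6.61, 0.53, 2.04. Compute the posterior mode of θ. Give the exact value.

The Uniform(0, θ) likelihood is θ^(−n) for θ ≥ max(xᵢ), zero otherwise. Here max(xᵢ) = 6.61.
Posterior ∝ θ^(−3) · θ^(−7) = θ^(−10) on θ ≥ max(1, 6.61) = 6.61.
This density is strictly decreasing in θ, so the posterior mode lies at the lower boundary of the support.

θ̂_MAP = 6.61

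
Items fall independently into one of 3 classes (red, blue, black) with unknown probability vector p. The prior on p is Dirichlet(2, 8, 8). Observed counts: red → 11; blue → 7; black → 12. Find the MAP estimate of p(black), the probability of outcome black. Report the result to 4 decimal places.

MAP estimate of p(black) = 0.4222

The posterior is Dirichlet(αᵢ + nᵢ) = Dirichlet(13, 15, 20).
For a Dirichlet(a₁,…,a_K) with all aᵢ > 1, the mode has j-th component (aⱼ − 1)/(Σaᵢ − K).
Here Σaᵢ = 48 and K = 3, so p(black) = (20 − 1)/(48 − 3) = 19/45 ≈ 0.4222.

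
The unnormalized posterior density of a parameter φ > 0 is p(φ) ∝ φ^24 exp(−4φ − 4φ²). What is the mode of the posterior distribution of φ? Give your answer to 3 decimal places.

ℓ'(φ) = 24/φ − 4 − 8φ. Setting this to zero and multiplying by φ: 8φ² + 4φ − 24 = 0.
φ = (−4 + √(4² + 4·8·24)) / (2·8) = (−4 + √784) / 16 = (−4 + 28)/16 = 3/2.
ℓ''(φ) = −24/φ² − 8 < 0, confirming a maximum.

φ̂_MAP = 1.500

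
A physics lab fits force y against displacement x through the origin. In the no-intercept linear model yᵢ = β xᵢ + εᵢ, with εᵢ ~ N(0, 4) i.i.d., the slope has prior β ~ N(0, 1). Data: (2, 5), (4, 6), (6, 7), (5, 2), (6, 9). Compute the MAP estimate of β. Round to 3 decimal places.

log p(β | y) = −Σ(yᵢ − βxᵢ)²/(2·4) − β²/(2·1) + const.
Setting the derivative to zero: Σxᵢ(yᵢ − βxᵢ)/4 − β/1 = 0, so β = Σxᵢyᵢ / (Σxᵢ² + σ²/τ²).
Σxᵢyᵢ = 2·5 + 4·6 + 6·7 + 5·2 + 6·9 = 140; Σxᵢ² = 117; σ²/τ² = 4.
β̂_MAP = 140 / (117 + 4) = 140/121 ≈ 1.157.

β̂_MAP = 1.157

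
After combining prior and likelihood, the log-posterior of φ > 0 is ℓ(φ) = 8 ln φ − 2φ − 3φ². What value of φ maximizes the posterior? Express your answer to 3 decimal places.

ℓ'(φ) = 8/φ − 2 − 6φ. Setting this to zero and multiplying by φ: 6φ² + 2φ − 8 = 0.
φ = (−2 + √(2² + 4·6·8)) / (2·6) = (−2 + √196) / 12 = (−2 + 14)/12 = 1.
ℓ''(φ) = −8/φ² − 6 < 0, confirming a maximum.

φ̂_MAP = 1.000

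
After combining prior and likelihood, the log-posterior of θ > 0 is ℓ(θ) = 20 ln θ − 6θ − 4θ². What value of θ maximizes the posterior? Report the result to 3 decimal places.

θ̂_MAP = 1.250

ℓ'(θ) = 20/θ − 6 − 8θ. Setting this to zero and multiplying by θ: 8θ² + 6θ − 20 = 0.
θ = (−6 + √(6² + 4·8·20)) / (2·8) = (−6 + √676) / 16 = (−6 + 26)/16 = 5/4.
ℓ''(θ) = −20/θ² − 8 < 0, confirming a maximum.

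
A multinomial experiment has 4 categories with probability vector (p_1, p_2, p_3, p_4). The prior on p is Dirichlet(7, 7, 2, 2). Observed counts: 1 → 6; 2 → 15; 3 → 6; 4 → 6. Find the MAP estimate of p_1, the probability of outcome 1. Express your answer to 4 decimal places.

The posterior is Dirichlet(αᵢ + nᵢ) = Dirichlet(13, 22, 8, 8).
For a Dirichlet(a₁,…,a_K) with all aᵢ > 1, the mode has j-th component (aⱼ − 1)/(Σaᵢ − K).
Here Σaᵢ = 51 and K = 4, so p_1 = (13 − 1)/(51 − 4) = 12/47 ≈ 0.2553.

MAP estimate: 0.2553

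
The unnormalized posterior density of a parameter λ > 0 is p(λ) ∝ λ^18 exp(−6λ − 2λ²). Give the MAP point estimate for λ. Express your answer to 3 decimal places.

λ̂_MAP = 1.500

ℓ'(λ) = 18/λ − 6 − 4λ. Setting this to zero and multiplying by λ: 4λ² + 6λ − 18 = 0.
λ = (−6 + √(6² + 4·4·18)) / (2·4) = (−6 + √324) / 8 = (−6 + 18)/8 = 3/2.
ℓ''(λ) = −18/λ² − 4 < 0, confirming a maximum.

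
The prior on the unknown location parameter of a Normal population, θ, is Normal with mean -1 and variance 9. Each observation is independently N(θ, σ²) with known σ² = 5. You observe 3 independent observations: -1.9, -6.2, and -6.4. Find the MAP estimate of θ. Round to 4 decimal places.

n = 3; x̄ = ((-1.9) + (-6.2) + (-6.4))/3 = -14.5/3 = -29/6 ≈ -4.8333.
For a Normal prior and Normal likelihood with known variance, the posterior is Normal; its mode equals its mean, the precision-weighted average.
Prior precision 1/σ₀² = 1/9; data precision n/σ² = 3/5 = 0.6.
θ̂ = ((1/9)·(-1) + 0.6·(-29/6)) / (1/9 + 0.6) = (-271/90)/(32/45) = -4.234375 ≈ -4.2344.

θ̂_MAP = -4.2344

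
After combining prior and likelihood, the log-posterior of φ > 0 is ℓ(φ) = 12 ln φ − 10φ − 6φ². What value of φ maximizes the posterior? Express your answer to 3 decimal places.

φ̂_MAP = 0.667

ℓ'(φ) = 12/φ − 10 − 12φ. Setting this to zero and multiplying by φ: 12φ² + 10φ − 12 = 0.
φ = (−10 + √(10² + 4·12·12)) / (2·12) = (−10 + √676) / 24 = (−10 + 26)/24 = 2/3.
ℓ''(φ) = −12/φ² − 12 < 0, confirming a maximum.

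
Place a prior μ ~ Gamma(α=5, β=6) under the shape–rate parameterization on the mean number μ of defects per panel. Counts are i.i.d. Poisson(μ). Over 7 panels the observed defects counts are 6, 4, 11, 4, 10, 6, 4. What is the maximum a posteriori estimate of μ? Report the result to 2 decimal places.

Σxᵢ = 6+4+11+4+10+6+4 = 45, with n = 7.
Posterior ∝ μ^4e^(−6μ) · μ^45e^(−7μ) = μ^49e^(−13μ), i.e. Gamma(shape=50, rate=13).
The mode of a Gamma(a, b) with a ≥ 1 (shape–rate) is (a−1)/b = 49/13 ≈ 3.77.

μ̂_MAP = 3.77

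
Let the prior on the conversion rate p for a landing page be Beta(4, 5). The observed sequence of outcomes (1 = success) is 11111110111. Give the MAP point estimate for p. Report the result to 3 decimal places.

Prior: Beta(4, 5).
Data: 10 successes in 11 trials (from the sequence). The binomial likelihood contributes p^10(1−p)^1, so the posterior is Beta(4+10, 5+1) = Beta(14, 6).
For Beta(a, b) with a, b > 1 the mode is (a−1)/(a+b−2) = 13/18 ≈ 0.722.

p̂_MAP = 0.722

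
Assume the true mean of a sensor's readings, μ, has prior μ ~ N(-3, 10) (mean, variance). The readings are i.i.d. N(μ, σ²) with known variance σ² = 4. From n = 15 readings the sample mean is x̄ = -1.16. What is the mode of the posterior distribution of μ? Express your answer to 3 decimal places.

μ̂_MAP = -1.208

n = 15, x̄ = -1.16.
For a Normal prior and Normal likelihood with known variance, the posterior is Normal; its mode equals its mean, the precision-weighted average.
Prior precision 1/σ₀² = 1/10 = 0.1; data precision n/σ² = 15/4 = 3.75.
μ̂ = (0.1·(-3) + 3.75·(-1.16)) / (0.1 + 3.75) = (-4.65)/3.85 = -93/77 ≈ -1.208.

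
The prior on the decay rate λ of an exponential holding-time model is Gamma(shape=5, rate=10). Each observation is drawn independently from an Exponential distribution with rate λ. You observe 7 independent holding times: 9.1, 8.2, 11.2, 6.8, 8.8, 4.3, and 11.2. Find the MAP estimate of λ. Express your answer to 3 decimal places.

The Exponential(rate=λ) likelihood is ∝ λ^n e^(−λΣtᵢ). Here n = 7 and Σtᵢ = 9.1 + 8.2 + 11.2 + 6.8 + 8.8 + 4.3 + 11.2 = 59.6.
Posterior ∝ λ^4e^(−10λ) · λ^7e^(−59.6λ) = λ^11e^(−69.6λ), i.e. Gamma(12, 69.6).
Mode = (a−1)/b = 11/69.6 ≈ 0.158.

λ̂_MAP = 0.158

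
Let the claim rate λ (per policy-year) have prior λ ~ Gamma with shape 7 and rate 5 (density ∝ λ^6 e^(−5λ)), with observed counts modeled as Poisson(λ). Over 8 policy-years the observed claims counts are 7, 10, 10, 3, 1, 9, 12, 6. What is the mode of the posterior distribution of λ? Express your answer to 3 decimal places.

Σxᵢ = 7+10+10+3+1+9+12+6 = 58, with n = 8.
Posterior ∝ λ^6e^(−5λ) · λ^58e^(−8λ) = λ^64e^(−13λ), i.e. Gamma(shape=65, rate=13).
The mode of a Gamma(a, b) with a ≥ 1 (shape–rate) is (a−1)/b = 64/13 ≈ 4.923.

λ̂_MAP = 4.923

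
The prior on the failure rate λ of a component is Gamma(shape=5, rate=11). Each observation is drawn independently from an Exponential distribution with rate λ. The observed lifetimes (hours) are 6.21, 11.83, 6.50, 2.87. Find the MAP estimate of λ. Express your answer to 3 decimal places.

λ̂_MAP = 0.208

The Exponential(rate=λ) likelihood is ∝ λ^n e^(−λΣtᵢ). Here n = 4 and Σtᵢ = 6.21 + 11.83 + 6.50 + 2.87 = 27.41.
Posterior ∝ λ^4e^(−11λ) · λ^4e^(−27.41λ) = λ^8e^(−38.41λ), i.e. Gamma(9, 38.41).
Mode = (a−1)/b = 8/38.41 ≈ 0.208.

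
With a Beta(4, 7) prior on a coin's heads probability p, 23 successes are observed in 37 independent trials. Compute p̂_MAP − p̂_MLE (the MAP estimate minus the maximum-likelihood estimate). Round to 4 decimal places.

MAP − MLE = -0.0564

Posterior is Beta(27, 21); MAP = (27−1)/(48−2) = 26/46 ≈ 0.56522.
MLE ignores the prior: p̂_MLE = k/n = 23/37 ≈ 0.62162.
Difference = 26/46 − 23/37 = -48/851 ≈ -0.0564.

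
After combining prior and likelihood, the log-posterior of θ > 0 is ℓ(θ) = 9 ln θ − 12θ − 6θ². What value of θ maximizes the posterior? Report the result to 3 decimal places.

θ̂_MAP = 0.500

ℓ'(θ) = 9/θ − 12 − 12θ. Setting this to zero and multiplying by θ: 12θ² + 12θ − 9 = 0.
θ = (−12 + √(12² + 4·12·9)) / (2·12) = (−12 + √576) / 24 = (−12 + 24)/24 = 1/2.
ℓ''(θ) = −9/θ² − 12 < 0, confirming a maximum.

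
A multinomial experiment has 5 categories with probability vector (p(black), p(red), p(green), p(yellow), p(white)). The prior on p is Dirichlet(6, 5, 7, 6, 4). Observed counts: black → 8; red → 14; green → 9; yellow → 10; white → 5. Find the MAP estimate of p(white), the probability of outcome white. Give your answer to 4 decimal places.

The posterior is Dirichlet(αᵢ + nᵢ) = Dirichlet(14, 19, 16, 16, 9).
For a Dirichlet(a₁,…,a_K) with all aᵢ > 1, the mode has j-th component (aⱼ − 1)/(Σaᵢ − K).
Here Σaᵢ = 74 and K = 5, so p(white) = (9 − 1)/(74 − 5) = 8/69 ≈ 0.1159.

MAP estimate of p(white) = 0.1159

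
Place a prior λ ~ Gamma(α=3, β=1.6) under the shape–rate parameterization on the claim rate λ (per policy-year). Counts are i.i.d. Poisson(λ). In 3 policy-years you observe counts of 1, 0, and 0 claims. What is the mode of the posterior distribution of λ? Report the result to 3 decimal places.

Σxᵢ = 1+0+0 = 1, with n = 3.
Posterior ∝ λ^2e^(−1.6λ) · λe^(−3λ) = λ^3e^(−4.6λ), i.e. Gamma(shape=4, rate=4.6).
The mode of a Gamma(a, b) with a ≥ 1 (shape–rate) is (a−1)/b = 3/4.6 ≈ 0.652.

λ̂_MAP = 0.652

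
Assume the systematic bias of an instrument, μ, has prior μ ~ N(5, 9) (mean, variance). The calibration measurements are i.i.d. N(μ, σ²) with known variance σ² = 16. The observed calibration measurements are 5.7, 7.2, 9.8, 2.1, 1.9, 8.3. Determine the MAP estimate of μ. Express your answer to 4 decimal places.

n = 6; x̄ = (5.7 + 7.2 + 9.8 + 2.1 + 1.9 + 8.3)/6 = 35/6 = 35/6 ≈ 5.8333.
For a Normal prior and Normal likelihood with known variance, the posterior is Normal; its mode equals its mean, the precision-weighted average.
Prior precision 1/σ₀² = 1/9; data precision n/σ² = 6/16 = 0.375.
μ̂ = ((1/9)·5 + 0.375·(35/6)) / (1/9 + 0.375) = (395/144)/(35/72) = 79/14 ≈ 5.6429.

μ̂_MAP = 5.6429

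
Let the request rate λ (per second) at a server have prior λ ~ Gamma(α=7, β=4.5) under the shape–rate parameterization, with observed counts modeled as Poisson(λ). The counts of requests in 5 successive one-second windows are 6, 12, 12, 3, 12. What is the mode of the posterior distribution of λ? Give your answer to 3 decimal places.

λ̂_MAP = 5.368

Σxᵢ = 6+12+12+3+12 = 45, with n = 5.
Posterior ∝ λ^6e^(−4.5λ) · λ^45e^(−5λ) = λ^51e^(−9.5λ), i.e. Gamma(shape=52, rate=9.5).
The mode of a Gamma(a, b) with a ≥ 1 (shape–rate) is (a−1)/b = 51/9.5 ≈ 5.368.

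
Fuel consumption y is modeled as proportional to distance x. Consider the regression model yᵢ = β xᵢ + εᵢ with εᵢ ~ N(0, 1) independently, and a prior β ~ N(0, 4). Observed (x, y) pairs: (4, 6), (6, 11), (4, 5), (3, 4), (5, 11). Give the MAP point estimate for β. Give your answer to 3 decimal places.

log p(β | y) = −Σ(yᵢ − βxᵢ)²/(2·1) − β²/(2·4) + const.
Setting the derivative to zero: Σxᵢ(yᵢ − βxᵢ)/1 − β/4 = 0, so β = Σxᵢyᵢ / (Σxᵢ² + σ²/τ²).
Σxᵢyᵢ = 4·6 + 6·11 + 4·5 + 3·4 + 5·11 = 177; Σxᵢ² = 102; σ²/τ² = 0.25.
β̂_MAP = 177 / (102 + 0.25) = 177/102.25 ≈ 1.731.

β̂_MAP = 1.731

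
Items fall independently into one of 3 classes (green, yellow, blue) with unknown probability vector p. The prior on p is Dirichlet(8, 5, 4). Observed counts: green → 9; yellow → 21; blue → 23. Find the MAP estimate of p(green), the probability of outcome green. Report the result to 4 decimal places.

MAP estimate of p(green) = 0.2388

The posterior is Dirichlet(αᵢ + nᵢ) = Dirichlet(17, 26, 27).
For a Dirichlet(a₁,…,a_K) with all aᵢ > 1, the mode has j-th component (aⱼ − 1)/(Σaᵢ − K).
Here Σaᵢ = 70 and K = 3, so p(green) = (17 − 1)/(70 − 3) = 16/67 ≈ 0.2388.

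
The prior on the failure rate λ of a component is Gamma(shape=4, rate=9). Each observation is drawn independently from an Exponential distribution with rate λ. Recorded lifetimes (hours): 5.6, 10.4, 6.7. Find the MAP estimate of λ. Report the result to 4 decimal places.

λ̂_MAP = 0.1893

The Exponential(rate=λ) likelihood is ∝ λ^n e^(−λΣtᵢ). Here n = 3 and Σtᵢ = 5.6 + 10.4 + 6.7 = 22.7.
Posterior ∝ λ^3e^(−9λ) · λ^3e^(−22.7λ) = λ^6e^(−31.7λ), i.e. Gamma(7, 31.7).
Mode = (a−1)/b = 6/31.7 ≈ 0.1893.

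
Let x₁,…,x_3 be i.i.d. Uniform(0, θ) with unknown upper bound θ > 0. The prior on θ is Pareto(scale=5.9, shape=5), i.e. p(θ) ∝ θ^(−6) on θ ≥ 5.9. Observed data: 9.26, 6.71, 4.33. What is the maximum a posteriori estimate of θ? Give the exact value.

θ̂_MAP = 9.26

The Uniform(0, θ) likelihood is θ^(−n) for θ ≥ max(xᵢ), zero otherwise. Here max(xᵢ) = 9.26.
Posterior ∝ θ^(−6) · θ^(−3) = θ^(−9) on θ ≥ max(5.9, 9.26) = 9.26.
This density is strictly decreasing in θ, so the posterior mode lies at the lower boundary of the support.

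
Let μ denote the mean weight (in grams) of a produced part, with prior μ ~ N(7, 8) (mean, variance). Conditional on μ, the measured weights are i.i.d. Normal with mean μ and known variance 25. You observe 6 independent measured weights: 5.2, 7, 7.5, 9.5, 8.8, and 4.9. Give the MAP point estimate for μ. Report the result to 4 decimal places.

n = 6; x̄ = (5.2 + 7 + 7.5 + 9.5 + 8.8 + 4.9)/6 = 42.9/6 = 7.15.
For a Normal prior and Normal likelihood with known variance, the posterior is Normal; its mode equals its mean, the precision-weighted average.
Prior precision 1/σ₀² = 1/8 = 0.125; data precision n/σ² = 6/25 = 0.24.
μ̂ = (0.125·7 + 0.24·7.15) / (0.125 + 0.24) = 2.591/0.365 = 2591/365 ≈ 7.0986.

μ̂_MAP = 7.0986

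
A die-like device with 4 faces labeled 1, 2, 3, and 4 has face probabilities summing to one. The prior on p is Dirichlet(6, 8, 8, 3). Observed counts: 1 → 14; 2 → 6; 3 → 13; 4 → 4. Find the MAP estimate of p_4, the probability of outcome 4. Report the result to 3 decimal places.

The posterior is Dirichlet(αᵢ + nᵢ) = Dirichlet(20, 14, 21, 7).
For a Dirichlet(a₁,…,a_K) with all aᵢ > 1, the mode has j-th component (aⱼ − 1)/(Σaᵢ − K).
Here Σaᵢ = 62 and K = 4, so p_4 = (7 − 1)/(62 − 4) = 6/58 ≈ 0.103.

MAP estimate: 0.103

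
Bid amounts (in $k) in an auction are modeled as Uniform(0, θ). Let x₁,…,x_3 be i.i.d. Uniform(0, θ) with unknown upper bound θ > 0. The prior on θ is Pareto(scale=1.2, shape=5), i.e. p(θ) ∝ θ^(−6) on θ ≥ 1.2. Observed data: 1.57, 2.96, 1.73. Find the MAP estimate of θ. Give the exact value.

The Uniform(0, θ) likelihood is θ^(−n) for θ ≥ max(xᵢ), zero otherwise. Here max(xᵢ) = 2.96.
Posterior ∝ θ^(−6) · θ^(−3) = θ^(−9) on θ ≥ max(1.2, 2.96) = 2.96.
This density is strictly decreasing in θ, so the posterior mode lies at the lower boundary of the support.

θ̂_MAP = 2.96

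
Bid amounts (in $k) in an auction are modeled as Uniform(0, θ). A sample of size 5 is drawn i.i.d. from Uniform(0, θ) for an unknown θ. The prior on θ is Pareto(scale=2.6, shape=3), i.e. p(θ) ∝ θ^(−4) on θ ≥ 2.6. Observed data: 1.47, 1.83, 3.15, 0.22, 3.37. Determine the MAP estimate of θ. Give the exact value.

The Uniform(0, θ) likelihood is θ^(−n) for θ ≥ max(xᵢ), zero otherwise. Here max(xᵢ) = 3.37.
Posterior ∝ θ^(−4) · θ^(−5) = θ^(−9) on θ ≥ max(2.6, 3.37) = 3.37.
This density is strictly decreasing in θ, so the posterior mode lies at the lower boundary of the support.

θ̂_MAP = 3.37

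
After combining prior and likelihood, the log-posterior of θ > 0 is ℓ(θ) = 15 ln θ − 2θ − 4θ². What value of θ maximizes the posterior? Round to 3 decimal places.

θ̂_MAP = 1.250

ℓ'(θ) = 15/θ − 2 − 8θ. Setting this to zero and multiplying by θ: 8θ² + 2θ − 15 = 0.
θ = (−2 + √(2² + 4·8·15)) / (2·8) = (−2 + √484) / 16 = (−2 + 22)/16 = 5/4.
ℓ''(θ) = −15/θ² − 8 < 0, confirming a maximum.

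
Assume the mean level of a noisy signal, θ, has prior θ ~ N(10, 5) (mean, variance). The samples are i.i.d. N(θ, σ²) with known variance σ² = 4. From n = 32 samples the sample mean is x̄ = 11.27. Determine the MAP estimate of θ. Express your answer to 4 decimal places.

θ̂_MAP = 11.2390

n = 32, x̄ = 11.27.
For a Normal prior and Normal likelihood with known variance, the posterior is Normal; its mode equals its mean, the precision-weighted average.
Prior precision 1/σ₀² = 1/5 = 0.2; data precision n/σ² = 32/4 = 8.
θ̂ = (0.2·10 + 8·11.27) / (0.2 + 8) = 92.16/8.2 = 2304/205 ≈ 11.2390.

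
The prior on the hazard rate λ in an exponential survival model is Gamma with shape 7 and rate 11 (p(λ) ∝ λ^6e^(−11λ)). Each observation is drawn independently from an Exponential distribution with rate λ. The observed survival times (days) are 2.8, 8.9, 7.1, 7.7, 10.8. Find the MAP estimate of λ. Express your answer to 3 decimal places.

The Exponential(rate=λ) likelihood is ∝ λ^n e^(−λΣtᵢ). Here n = 5 and Σtᵢ = 2.8 + 8.9 + 7.1 + 7.7 + 10.8 = 37.3.
Posterior ∝ λ^6e^(−11λ) · λ^5e^(−37.3λ) = λ^11e^(−48.3λ), i.e. Gamma(12, 48.3).
Mode = (a−1)/b = 11/48.3 ≈ 0.228.

λ̂_MAP = 0.228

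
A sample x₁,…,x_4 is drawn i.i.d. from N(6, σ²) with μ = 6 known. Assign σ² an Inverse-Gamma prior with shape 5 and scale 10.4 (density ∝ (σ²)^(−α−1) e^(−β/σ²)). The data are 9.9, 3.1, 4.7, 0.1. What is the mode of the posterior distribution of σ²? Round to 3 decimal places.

Sum of squared deviations about the known mean: SS = (9.9−6)² + (3.1−6)² + (4.7−6)² + (0.1−6)² = 60.12.
The Normal likelihood contributes (σ²)^(−n/2) exp(−SS/(2σ²)), so the posterior is Inverse-Gamma(α + n/2, β + SS/2) = Inverse-Gamma(7, 40.46).
The mode of Inverse-Gamma(a, b) is b/(a+1) = 40.46/8 ≈ 5.058.

σ̂²_MAP = 5.058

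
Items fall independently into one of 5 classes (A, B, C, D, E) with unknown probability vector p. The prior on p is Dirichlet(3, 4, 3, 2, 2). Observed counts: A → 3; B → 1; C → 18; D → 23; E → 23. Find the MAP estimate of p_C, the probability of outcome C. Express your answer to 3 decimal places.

MAP estimate of p_C = 0.260

The posterior is Dirichlet(αᵢ + nᵢ) = Dirichlet(6, 5, 21, 25, 25).
For a Dirichlet(a₁,…,a_K) with all aᵢ > 1, the mode has j-th component (aⱼ − 1)/(Σaᵢ − K).
Here Σaᵢ = 82 and K = 5, so p_C = (21 − 1)/(82 − 5) = 20/77 ≈ 0.260.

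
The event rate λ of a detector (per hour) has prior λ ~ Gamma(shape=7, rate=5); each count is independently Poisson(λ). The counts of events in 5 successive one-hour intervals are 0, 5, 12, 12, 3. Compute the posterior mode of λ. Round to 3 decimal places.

Σxᵢ = 0+5+12+12+3 = 32, with n = 5.
Posterior ∝ λ^6e^(−5λ) · λ^32e^(−5λ) = λ^38e^(−10λ), i.e. Gamma(shape=39, rate=10).
The mode of a Gamma(a, b) with a ≥ 1 (shape–rate) is (a−1)/b = 38/10 ≈ 3.800.

λ̂_MAP = 3.800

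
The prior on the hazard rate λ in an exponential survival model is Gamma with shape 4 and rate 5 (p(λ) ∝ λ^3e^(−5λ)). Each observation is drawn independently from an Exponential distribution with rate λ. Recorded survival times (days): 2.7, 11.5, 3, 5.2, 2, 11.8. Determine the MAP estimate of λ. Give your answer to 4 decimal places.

λ̂_MAP = 0.2184

The Exponential(rate=λ) likelihood is ∝ λ^n e^(−λΣtᵢ). Here n = 6 and Σtᵢ = 2.7 + 11.5 + 3 + 5.2 + 2 + 11.8 = 36.2.
Posterior ∝ λ^3e^(−5λ) · λ^6e^(−36.2λ) = λ^9e^(−41.2λ), i.e. Gamma(10, 41.2).
Mode = (a−1)/b = 9/41.2 ≈ 0.2184.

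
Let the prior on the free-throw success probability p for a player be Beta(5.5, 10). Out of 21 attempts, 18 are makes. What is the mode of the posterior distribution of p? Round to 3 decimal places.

p̂_MAP = 0.652

Prior: Beta(5.5, 10).
Data: 18 successes in 21 trials. The binomial likelihood contributes p^18(1−p)^3, so the posterior is Beta(5.5+18, 10+3) = Beta(23.5, 13).
For Beta(a, b) with a, b > 1 the mode is (a−1)/(a+b−2) = 22.5/34.5 ≈ 0.652.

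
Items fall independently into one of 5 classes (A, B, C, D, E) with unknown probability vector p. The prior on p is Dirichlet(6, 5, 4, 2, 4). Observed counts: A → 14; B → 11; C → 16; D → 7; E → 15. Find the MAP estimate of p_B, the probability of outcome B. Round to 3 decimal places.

MAP estimate of p_B = 0.190

The posterior is Dirichlet(αᵢ + nᵢ) = Dirichlet(20, 16, 20, 9, 19).
For a Dirichlet(a₁,…,a_K) with all aᵢ > 1, the mode has j-th component (aⱼ − 1)/(Σaᵢ − K).
Here Σaᵢ = 84 and K = 5, so p_B = (16 − 1)/(84 − 5) = 15/79 ≈ 0.190.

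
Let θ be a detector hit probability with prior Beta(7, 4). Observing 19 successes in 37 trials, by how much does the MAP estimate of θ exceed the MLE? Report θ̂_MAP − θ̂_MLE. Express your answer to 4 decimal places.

MAP − MLE = 0.0300

Posterior is Beta(26, 22); MAP = (26−1)/(48−2) = 25/46 ≈ 0.54348.
MLE ignores the prior: θ̂_MLE = k/n = 19/37 ≈ 0.51351.
Difference = 25/46 − 19/37 = 51/1702 ≈ 0.0300.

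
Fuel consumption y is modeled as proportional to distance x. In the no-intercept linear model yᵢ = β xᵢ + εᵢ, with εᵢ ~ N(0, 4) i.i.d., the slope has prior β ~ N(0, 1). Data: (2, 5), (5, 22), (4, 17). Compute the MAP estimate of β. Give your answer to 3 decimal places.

log p(β | y) = −Σ(yᵢ − βxᵢ)²/(2·4) − β²/(2·1) + const.
Setting the derivative to zero: Σxᵢ(yᵢ − βxᵢ)/4 − β/1 = 0, so β = Σxᵢyᵢ / (Σxᵢ² + σ²/τ²).
Σxᵢyᵢ = 2·5 + 5·22 + 4·17 = 188; Σxᵢ² = 45; σ²/τ² = 4.
β̂_MAP = 188 / (45 + 4) = 188/49 ≈ 3.837.

β̂_MAP = 3.837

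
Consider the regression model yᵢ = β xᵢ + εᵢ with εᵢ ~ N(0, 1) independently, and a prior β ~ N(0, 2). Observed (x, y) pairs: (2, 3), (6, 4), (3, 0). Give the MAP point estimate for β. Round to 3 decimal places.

β̂_MAP = 0.606

log p(β | y) = −Σ(yᵢ − βxᵢ)²/(2·1) − β²/(2·2) + const.
Setting the derivative to zero: Σxᵢ(yᵢ − βxᵢ)/1 − β/2 = 0, so β = Σxᵢyᵢ / (Σxᵢ² + σ²/τ²).
Σxᵢyᵢ = 2·3 + 6·4 + 3·0 = 30; Σxᵢ² = 49; σ²/τ² = 0.5.
β̂_MAP = 30 / (49 + 0.5) = 30/49.5 ≈ 0.606.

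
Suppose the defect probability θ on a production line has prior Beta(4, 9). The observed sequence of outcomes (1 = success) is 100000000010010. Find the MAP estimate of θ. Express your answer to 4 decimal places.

Prior: Beta(4, 9).
Data: 3 successes in 15 trials (from the sequence). The binomial likelihood contributes θ^3(1−θ)^12, so the posterior is Beta(4+3, 9+12) = Beta(7, 21).
For Beta(a, b) with a, b > 1 the mode is (a−1)/(a+b−2) = 6/26 ≈ 0.2308.

θ̂_MAP = 0.2308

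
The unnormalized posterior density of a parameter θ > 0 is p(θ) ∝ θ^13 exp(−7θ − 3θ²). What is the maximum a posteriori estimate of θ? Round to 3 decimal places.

ℓ'(θ) = 13/θ − 7 − 6θ. Setting this to zero and multiplying by θ: 6θ² + 7θ − 13 = 0.
θ = (−7 + √(7² + 4·6·13)) / (2·6) = (−7 + √361) / 12 = (−7 + 19)/12 = 1.
ℓ''(θ) = −13/θ² − 6 < 0, confirming a maximum.

θ̂_MAP = 1.000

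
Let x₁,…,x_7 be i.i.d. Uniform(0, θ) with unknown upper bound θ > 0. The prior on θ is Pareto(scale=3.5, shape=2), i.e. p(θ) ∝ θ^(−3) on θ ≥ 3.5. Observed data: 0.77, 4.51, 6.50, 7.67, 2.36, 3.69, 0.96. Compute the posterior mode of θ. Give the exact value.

The Uniform(0, θ) likelihood is θ^(−n) for θ ≥ max(xᵢ), zero otherwise. Here max(xᵢ) = 7.67.
Posterior ∝ θ^(−3) · θ^(−7) = θ^(−10) on θ ≥ max(3.5, 7.67) = 7.67.
This density is strictly decreasing in θ, so the posterior mode lies at the lower boundary of the support.

θ̂_MAP = 7.67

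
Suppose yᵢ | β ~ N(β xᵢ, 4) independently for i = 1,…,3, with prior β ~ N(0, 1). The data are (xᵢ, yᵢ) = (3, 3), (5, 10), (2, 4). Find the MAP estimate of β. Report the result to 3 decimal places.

log p(β | y) = −Σ(yᵢ − βxᵢ)²/(2·4) − β²/(2·1) + const.
Setting the derivative to zero: Σxᵢ(yᵢ − βxᵢ)/4 − β/1 = 0, so β = Σxᵢyᵢ / (Σxᵢ² + σ²/τ²).
Σxᵢyᵢ = 3·3 + 5·10 + 2·4 = 67; Σxᵢ² = 38; σ²/τ² = 4.
β̂_MAP = 67 / (38 + 4) = 67/42 ≈ 1.595.

β̂_MAP = 1.595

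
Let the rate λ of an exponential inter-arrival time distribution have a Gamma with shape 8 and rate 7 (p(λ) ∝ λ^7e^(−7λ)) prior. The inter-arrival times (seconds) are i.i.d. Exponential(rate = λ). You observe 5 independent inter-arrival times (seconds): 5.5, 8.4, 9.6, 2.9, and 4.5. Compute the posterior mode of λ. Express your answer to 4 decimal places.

The Exponential(rate=λ) likelihood is ∝ λ^n e^(−λΣtᵢ). Here n = 5 and Σtᵢ = 5.5 + 8.4 + 9.6 + 2.9 + 4.5 = 30.9.
Posterior ∝ λ^7e^(−7λ) · λ^5e^(−30.9λ) = λ^12e^(−37.9λ), i.e. Gamma(13, 37.9).
Mode = (a−1)/b = 12/37.9 ≈ 0.3166.

λ̂_MAP = 0.3166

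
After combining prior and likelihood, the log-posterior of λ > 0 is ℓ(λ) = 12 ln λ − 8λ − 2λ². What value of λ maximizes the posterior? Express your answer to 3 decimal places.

ℓ'(λ) = 12/λ − 8 − 4λ. Setting this to zero and multiplying by λ: 4λ² + 8λ − 12 = 0.
λ = (−8 + √(8² + 4·4·12)) / (2·4) = (−8 + √256) / 8 = (−8 + 16)/8 = 1.
ℓ''(λ) = −12/λ² − 4 < 0, confirming a maximum.

λ̂_MAP = 1.000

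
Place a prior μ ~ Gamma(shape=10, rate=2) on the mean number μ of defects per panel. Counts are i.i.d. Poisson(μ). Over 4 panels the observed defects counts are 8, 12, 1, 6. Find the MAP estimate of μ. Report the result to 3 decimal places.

Σxᵢ = 8+12+1+6 = 27, with n = 4.
Posterior ∝ μ^9e^(−2μ) · μ^27e^(−4μ) = μ^36e^(−6μ), i.e. Gamma(shape=37, rate=6).
The mode of a Gamma(a, b) with a ≥ 1 (shape–rate) is (a−1)/b = 36/6 ≈ 6.000.

μ̂_MAP = 6.000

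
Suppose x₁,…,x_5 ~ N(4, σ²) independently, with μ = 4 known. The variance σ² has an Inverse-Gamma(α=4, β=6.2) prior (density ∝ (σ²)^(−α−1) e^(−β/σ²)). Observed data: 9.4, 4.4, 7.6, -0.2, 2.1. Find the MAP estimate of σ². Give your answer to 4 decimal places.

σ̂²_MAP = 5.0620

Sum of squared deviations about the known mean: SS = (9.4−4)² + (4.4−4)² + (7.6−4)² + (-0.2−4)² + (2.1−4)² = 63.53.
The Normal likelihood contributes (σ²)^(−n/2) exp(−SS/(2σ²)), so the posterior is Inverse-Gamma(α + n/2, β + SS/2) = Inverse-Gamma(6.5, 37.965).
The mode of Inverse-Gamma(a, b) is b/(a+1) = 37.965/7.5 ≈ 5.0620.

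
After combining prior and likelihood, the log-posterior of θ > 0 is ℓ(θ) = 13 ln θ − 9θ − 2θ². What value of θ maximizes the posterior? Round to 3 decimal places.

θ̂_MAP = 1.000

ℓ'(θ) = 13/θ − 9 − 4θ. Setting this to zero and multiplying by θ: 4θ² + 9θ − 13 = 0.
θ = (−9 + √(9² + 4·4·13)) / (2·4) = (−9 + √289) / 8 = (−9 + 17)/8 = 1.
ℓ''(θ) = −13/θ² − 4 < 0, confirming a maximum.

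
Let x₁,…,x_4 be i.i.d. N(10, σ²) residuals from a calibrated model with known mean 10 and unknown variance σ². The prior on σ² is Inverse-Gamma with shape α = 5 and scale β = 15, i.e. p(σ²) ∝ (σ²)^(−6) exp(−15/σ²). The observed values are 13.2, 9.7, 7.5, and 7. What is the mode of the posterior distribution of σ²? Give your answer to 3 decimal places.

σ̂²_MAP = 3.474

Sum of squared deviations about the known mean: SS = (13.2−10)² + (9.7−10)² + (7.5−10)² + (7−10)² = 25.58.
The Normal likelihood contributes (σ²)^(−n/2) exp(−SS/(2σ²)), so the posterior is Inverse-Gamma(α + n/2, β + SS/2) = Inverse-Gamma(7, 27.79).
The mode of Inverse-Gamma(a, b) is b/(a+1) = 27.79/8 ≈ 3.474.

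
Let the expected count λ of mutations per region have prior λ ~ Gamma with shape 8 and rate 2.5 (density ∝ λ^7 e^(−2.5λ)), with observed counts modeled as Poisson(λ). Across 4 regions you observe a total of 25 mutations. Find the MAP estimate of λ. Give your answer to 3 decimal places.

Σxᵢ = 25, n = 4.
Posterior ∝ λ^7e^(−2.5λ) · λ^25e^(−4λ) = λ^32e^(−6.5λ), i.e. Gamma(shape=33, rate=6.5).
The mode of a Gamma(a, b) with a ≥ 1 (shape–rate) is (a−1)/b = 32/6.5 ≈ 4.923.

λ̂_MAP = 4.923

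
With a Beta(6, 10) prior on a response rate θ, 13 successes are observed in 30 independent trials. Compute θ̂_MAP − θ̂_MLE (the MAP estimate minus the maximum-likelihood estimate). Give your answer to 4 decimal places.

MAP − MLE = -0.0242

Posterior is Beta(19, 27); MAP = (19−1)/(46−2) = 18/44 ≈ 0.40909.
MLE ignores the prior: θ̂_MLE = k/n = 13/30 ≈ 0.43333.
Difference = 18/44 − 13/30 = -4/165 ≈ -0.0242.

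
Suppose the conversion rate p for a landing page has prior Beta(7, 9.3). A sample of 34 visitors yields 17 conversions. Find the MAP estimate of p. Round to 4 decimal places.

p̂_MAP = 0.4762

Prior: Beta(7, 9.3).
Data: 17 successes in 34 trials. The binomial likelihood contributes p^17(1−p)^17, so the posterior is Beta(7+17, 9.3+17) = Beta(24, 26.3).
For Beta(a, b) with a, b > 1 the mode is (a−1)/(a+b−2) = 23/48.3 ≈ 0.4762.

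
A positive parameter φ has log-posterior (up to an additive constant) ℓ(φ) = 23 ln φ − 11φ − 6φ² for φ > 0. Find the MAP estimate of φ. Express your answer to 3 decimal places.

ℓ'(φ) = 23/φ − 11 − 12φ. Setting this to zero and multiplying by φ: 12φ² + 11φ − 23 = 0.
φ = (−11 + √(11² + 4·12·23)) / (2·12) = (−11 + √1225) / 24 = (−11 + 35)/24 = 1.
ℓ''(φ) = −23/φ² − 12 < 0, confirming a maximum.

φ̂_MAP = 1.000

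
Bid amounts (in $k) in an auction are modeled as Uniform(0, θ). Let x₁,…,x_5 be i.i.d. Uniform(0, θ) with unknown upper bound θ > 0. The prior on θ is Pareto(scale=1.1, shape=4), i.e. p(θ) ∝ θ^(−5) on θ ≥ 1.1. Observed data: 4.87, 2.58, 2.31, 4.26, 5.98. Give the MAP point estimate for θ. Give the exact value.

The Uniform(0, θ) likelihood is θ^(−n) for θ ≥ max(xᵢ), zero otherwise. Here max(xᵢ) = 5.98.
Posterior ∝ θ^(−5) · θ^(−5) = θ^(−10) on θ ≥ max(1.1, 5.98) = 5.98.
This density is strictly decreasing in θ, so the posterior mode lies at the lower boundary of the support.

θ̂_MAP = 5.98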